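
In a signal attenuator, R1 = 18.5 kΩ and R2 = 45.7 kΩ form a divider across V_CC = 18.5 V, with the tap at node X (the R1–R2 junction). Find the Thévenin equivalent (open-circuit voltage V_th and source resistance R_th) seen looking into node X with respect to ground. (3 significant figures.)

V_th is the unloaded tap voltage: V_CC · R2/(R1+R2) = 18.5 × 0.7118 = 13.17 V.
Looking into X with the source shorted: R_th = R1·R2/(R1+R2) = 18.50 × 45.7/64.20 = 13.17 kΩ.

V_th ≈ 13.2 V, R_th ≈ 13.2 kΩ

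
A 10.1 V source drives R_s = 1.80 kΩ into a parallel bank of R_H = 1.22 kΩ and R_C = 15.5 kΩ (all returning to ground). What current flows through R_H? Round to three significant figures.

I ≈ 3.19 mA

Equivalent of the parallel group: R_p = 1.131 kΩ.
Node voltage V_A = V_DC · R_p/(R_s + R_p) = 10.1 × 0.3859 = 3.897 V.
I(R_H) = V_A / R_H = 3.897/1.22 = 3.195 mA.
(Equivalently: I_total = 3.446 mA, then current-divider fraction G_k/ΣG = 0.9270.)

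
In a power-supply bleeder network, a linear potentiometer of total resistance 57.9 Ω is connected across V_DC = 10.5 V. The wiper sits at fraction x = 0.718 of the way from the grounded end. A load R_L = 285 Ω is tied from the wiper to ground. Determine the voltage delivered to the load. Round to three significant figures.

V_out ≈ 7.24 V

Split the track: R_lower = x·R_p = 41.57 Ω, R_upper = (1−x)·R_p = 16.33 Ω.
(x·R_p) ‖ R_L = 36.28 Ω.
V_out = 10.5 × 36.28/(16.33 + 36.28) = 7.241 V.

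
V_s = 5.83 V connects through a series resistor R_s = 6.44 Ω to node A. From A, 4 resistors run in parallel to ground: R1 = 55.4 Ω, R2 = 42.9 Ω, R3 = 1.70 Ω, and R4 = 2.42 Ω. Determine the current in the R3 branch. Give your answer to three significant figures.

Parallel bank: R_p = 1/(1/55.4 + 1/42.9 + 1/1.70 + 1/2.42) = 0.9589 Ω.
Node voltage V_A = V_s · R_p/(R_s + R_p) = 5.83 × 0.1296 = 0.7556 V.
Branch current I = V_A/R3 = 0.7556/1.70 = 0.4445 A.

I ≈ 0.444 A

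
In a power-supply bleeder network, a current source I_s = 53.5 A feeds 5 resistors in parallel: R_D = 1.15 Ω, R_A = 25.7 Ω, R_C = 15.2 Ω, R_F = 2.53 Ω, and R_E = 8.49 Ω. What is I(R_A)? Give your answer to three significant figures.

I ≈ 1.40 A

ΣG = 1/1.15 + 1/25.7 + 1/15.2 + 1/2.53 + 1/8.49 = 1.487.
Current divider: I(R_A) = I_s · G_k/ΣG = 53.5 × (0.03891/1.487) = 53.5 × 0.02616 = 1.400 A.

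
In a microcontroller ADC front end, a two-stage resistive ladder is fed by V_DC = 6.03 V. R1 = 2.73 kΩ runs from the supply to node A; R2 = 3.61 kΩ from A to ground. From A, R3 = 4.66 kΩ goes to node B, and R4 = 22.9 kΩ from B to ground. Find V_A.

V_A ≈ 3.25 V

Looking into the second stage from A: R3 + R4 = 27.56 kΩ appears in parallel with R2.
R2 ‖ (R3+R4) = 3.192 kΩ.
First divider: V_A = V_DC · 3.192/(2.73 + 3.192) = 3.250 V.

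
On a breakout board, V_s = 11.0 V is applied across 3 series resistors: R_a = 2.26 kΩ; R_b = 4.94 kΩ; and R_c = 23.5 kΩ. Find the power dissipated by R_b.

P ≈ 0.634 mW

The common current is I = 11.0/30.70 = 0.3583 mA.
P = I²R = 0.1284 × 4.94 = 0.6342 mW.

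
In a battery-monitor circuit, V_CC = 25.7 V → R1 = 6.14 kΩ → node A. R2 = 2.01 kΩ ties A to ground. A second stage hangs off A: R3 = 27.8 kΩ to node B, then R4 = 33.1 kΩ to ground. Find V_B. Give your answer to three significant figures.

The second stage (R3 + R4 = 60.90 kΩ) loads node A in parallel with R2.
R2 ‖ (R3+R4) = 1.946 kΩ.
V_A = 25.7 × 1.946/(6.14 + 1.946) = 6.185 V.
Stage 2 is unloaded, so V_B = V_A · R4/(R3+R4) = 6.185 × 33.1/60.90 = 3.361 V.

V_B ≈ 3.36 V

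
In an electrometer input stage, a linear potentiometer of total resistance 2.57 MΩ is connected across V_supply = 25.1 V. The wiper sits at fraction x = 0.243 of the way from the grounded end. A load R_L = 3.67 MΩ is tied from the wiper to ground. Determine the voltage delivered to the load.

The pot divides into 1.945 MΩ above the wiper and 0.6245 MΩ below.
Lower segment in parallel with the load: 0.6245 ‖ 3.67 = 0.5337 MΩ.
Loaded-divider output: V_out = 25.1 × 0.2153 = 5.403 V.
(Unloaded: V_out = x·V_supply = 6.10 V.)

V_out ≈ 5.40 V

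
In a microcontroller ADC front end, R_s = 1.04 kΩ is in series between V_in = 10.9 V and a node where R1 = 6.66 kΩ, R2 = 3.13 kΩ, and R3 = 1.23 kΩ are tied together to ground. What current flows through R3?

Equivalent of the parallel group: R_p = 0.7796 kΩ.
Node voltage V_A = V_in · R_p/(R_s + R_p) = 10.9 × 0.4285 = 4.670 V.
Branch current I = V_A/R3 = 4.670/1.23 = 3.797 mA.

I ≈ 3.80 mA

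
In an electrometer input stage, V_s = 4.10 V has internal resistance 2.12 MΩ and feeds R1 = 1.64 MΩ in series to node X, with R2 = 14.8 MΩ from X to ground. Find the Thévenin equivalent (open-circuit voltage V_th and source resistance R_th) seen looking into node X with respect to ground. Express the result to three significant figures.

V_th ≈ 3.27 V, R_th ≈ 3.00 MΩ

R1' = 2.12 + 1.64 = 3.760 MΩ (source resistance + R1).
V_th is the unloaded tap voltage: V_s · R2/(R1'+R2) = 4.10 × 0.7974 = 3.269 V.
With V_s suppressed (replaced by a short), R_th = R1' ‖ R2 = (3.760 × 14.8)/(3.760 + 14.8) = 2.998 MΩ.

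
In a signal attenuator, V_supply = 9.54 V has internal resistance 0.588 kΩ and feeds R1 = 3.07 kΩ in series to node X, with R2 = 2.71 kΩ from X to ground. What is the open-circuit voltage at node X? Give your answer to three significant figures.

V_th ≈ 4.06 V

R1' = 0.588 + 3.07 = 3.658 kΩ (source resistance + R1).
With X open, the divider is unloaded: V_th = 9.54 × 2.71/6.368 = 4.060 V.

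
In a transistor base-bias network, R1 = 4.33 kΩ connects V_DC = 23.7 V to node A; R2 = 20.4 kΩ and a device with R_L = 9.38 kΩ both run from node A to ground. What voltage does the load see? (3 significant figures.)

V_out ≈ 14.2 V

R2 ‖ R_L = (20.4 × 9.38)/(20.4 + 9.38) = 6.426 kΩ.
Then V_out = V_DC · R2'/(R1 + R2') = 23.7 × 6.426/10.76 = 14.16 V.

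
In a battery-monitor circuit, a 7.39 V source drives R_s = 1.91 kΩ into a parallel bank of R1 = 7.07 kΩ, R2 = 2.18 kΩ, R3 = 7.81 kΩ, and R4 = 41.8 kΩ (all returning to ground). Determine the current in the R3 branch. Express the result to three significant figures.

I ≈ 0.388 mA

Combine the parallel branches: R_p = (1/7.07 + 1/2.18 + 1/7.81 + 1/41.8)⁻¹ = 1.330 kΩ.
V_A = 7.39 × 1.330/3.240 = 3.033 V.
I(R3) = V_A / R3 = 3.033/7.81 = 0.3883 mA.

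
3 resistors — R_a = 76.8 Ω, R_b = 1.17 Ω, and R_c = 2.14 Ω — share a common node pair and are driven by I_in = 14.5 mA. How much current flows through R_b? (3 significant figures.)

Total conductance ΣG = 1/76.8 + 1/1.17 + 1/2.14 = 1.335 (units of 1/Ω).
Current divider: I(R_b) = I_in · G_k/ΣG = 14.5 × (0.8547/1.335) = 14.5 × 0.6402 = 9.283 mA.

I ≈ 9.28 mA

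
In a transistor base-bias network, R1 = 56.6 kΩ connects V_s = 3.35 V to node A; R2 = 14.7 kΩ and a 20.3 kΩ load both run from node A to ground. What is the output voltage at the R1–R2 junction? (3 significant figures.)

V_out ≈ 0.439 V

The load sits in parallel with R2, giving an effective lower resistance R2' = R2·R_L/(R2+R_L) = 8.526 kΩ.
Voltage divider with the loaded lower leg: V_out = 3.35 × 8.526/(56.6 + 8.526) = 3.35 × 0.1309 = 0.4386 V.
(Unloaded it would be 0.691 V; the load pulls it down.)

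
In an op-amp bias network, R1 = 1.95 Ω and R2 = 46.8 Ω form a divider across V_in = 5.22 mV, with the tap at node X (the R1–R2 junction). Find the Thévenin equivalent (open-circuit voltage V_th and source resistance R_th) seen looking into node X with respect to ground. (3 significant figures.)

V_th is the unloaded tap voltage: V_in · R2/(R1+R2) = 5.22 × 0.9600 = 5.011 mV.
Looking into X with the source shorted: R_th = R1·R2/(R1+R2) = 1.950 × 46.8/48.75 = 1.872 Ω.

V_th ≈ 5.01 mV, R_th ≈ 1.87 Ω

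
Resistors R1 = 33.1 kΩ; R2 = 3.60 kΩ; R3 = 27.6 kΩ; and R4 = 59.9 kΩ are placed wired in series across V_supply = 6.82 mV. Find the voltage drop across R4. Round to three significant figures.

V ≈ 3.29 mV

Total series resistance ΣR = 33.1 + 3.60 + 27.6 + 59.9 = 124.2 kΩ.
By the voltage-divider rule, V = 6.82 × 59.90/124.2 = 3.289 mV.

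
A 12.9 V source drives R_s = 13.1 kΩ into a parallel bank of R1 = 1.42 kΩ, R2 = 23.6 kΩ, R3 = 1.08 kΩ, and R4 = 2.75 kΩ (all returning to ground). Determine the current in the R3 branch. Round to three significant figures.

I ≈ 0.432 mA

Combine the parallel branches: R_p = (1/1.42 + 1/23.6 + 1/1.08 + 1/2.75)⁻¹ = 0.4911 kΩ.
V_A = 12.9 × 0.4911/13.59 = 0.4661 V.
Branch current I = V_A/R3 = 0.4661/1.08 = 0.4316 mA.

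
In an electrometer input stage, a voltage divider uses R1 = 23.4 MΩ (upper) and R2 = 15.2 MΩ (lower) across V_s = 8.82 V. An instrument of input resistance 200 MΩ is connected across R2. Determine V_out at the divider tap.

V_out ≈ 3.32 V

First combine the lower leg with the load: R2 ‖ R_L = 14.13 MΩ.
Now apply the divider: V_out = 8.82 × 0.3764 = 3.320 V.
(Unloaded it would be 3.47 V; the load pulls it down.)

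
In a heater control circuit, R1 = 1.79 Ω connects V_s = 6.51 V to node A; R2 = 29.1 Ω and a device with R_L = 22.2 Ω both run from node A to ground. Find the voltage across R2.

First combine the lower leg with the load: R2 ‖ R_L = 12.59 Ω.
Now apply the divider: V_out = 6.51 × 0.8755 = 5.700 V.
(Unloaded it would be 6.13 V; the load pulls it down.)

V_out ≈ 5.70 V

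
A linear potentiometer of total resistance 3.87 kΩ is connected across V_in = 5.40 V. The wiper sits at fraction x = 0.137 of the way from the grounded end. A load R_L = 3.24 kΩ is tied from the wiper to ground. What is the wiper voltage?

V_out ≈ 0.648 V

Lower segment x·R_p = 0.5302 kΩ; upper segment (1−x)·R_p = 3.340 kΩ.
Lower segment in parallel with the load: 0.5302 ‖ 3.24 = 0.4556 kΩ.
Then V_out = V_in · 0.4556/(3.340 + 0.4556) = 0.6483 V.
(Unloaded: V_out = x·V_in = 0.740 V.)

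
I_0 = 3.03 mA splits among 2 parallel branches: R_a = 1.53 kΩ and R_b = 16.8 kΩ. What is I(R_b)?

I ≈ 0.253 mA

With just two branches, the current splits inversely with resistance.
So I = 3.03 × 1.53/18.33 = 0.2529 mA.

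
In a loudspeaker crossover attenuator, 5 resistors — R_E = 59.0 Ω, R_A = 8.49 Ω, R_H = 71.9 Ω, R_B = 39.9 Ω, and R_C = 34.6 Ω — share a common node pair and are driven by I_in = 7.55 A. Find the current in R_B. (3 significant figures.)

I ≈ 0.934 A

Total conductance ΣG = 1/59.0 + 1/8.49 + 1/71.9 + 1/39.9 + 1/34.6 = 0.2026 (units of 1/Ω).
By the current-divider rule, I = I_in · G_k/ΣG = 7.55 × 0.1237 = 0.9339 A.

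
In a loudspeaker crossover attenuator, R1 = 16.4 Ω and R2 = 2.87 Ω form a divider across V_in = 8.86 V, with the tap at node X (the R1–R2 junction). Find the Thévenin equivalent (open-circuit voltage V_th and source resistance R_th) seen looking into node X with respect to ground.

Open-circuit (no load on X): V_th = V_in · R2/(R1 + R2) = 8.86 × 2.87/(16.40 + 2.87) = 1.320 V.
With V_in suppressed (replaced by a short), R_th = R1 ‖ R2 = (16.40 × 2.87)/(16.40 + 2.87) = 2.443 Ω.

V_th ≈ 1.32 V, R_th ≈ 2.44 Ω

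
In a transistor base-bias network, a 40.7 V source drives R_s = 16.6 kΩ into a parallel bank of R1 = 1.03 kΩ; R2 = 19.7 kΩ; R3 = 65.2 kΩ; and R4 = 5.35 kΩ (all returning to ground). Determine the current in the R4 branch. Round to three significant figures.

I ≈ 0.357 mA

Combine the parallel branches: R_p = (1/1.03 + 1/19.7 + 1/65.2 + 1/5.35)⁻¹ = 0.8171 kΩ.
Node voltage V_A = V_s · R_p/(R_s + R_p) = 40.7 × 0.04691 = 1.909 V.
I(R4) = V_A / R4 = 1.909/5.35 = 0.3569 mA.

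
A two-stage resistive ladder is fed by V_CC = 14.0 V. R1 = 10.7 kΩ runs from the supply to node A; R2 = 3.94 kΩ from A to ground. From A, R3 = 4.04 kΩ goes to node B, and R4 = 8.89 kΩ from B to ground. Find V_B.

Node A sees R2 in parallel with the series input of stage 2, R3 + R4 = 12.93 kΩ.
Effective lower resistance at A: R2 ‖ 12.93 = 3.020 kΩ.
First divider: V_A = V_CC · 3.020/(10.7 + 3.020) = 3.081 V.
V_B = V_A × 0.6875 = 2.119 V.

V_B ≈ 2.12 V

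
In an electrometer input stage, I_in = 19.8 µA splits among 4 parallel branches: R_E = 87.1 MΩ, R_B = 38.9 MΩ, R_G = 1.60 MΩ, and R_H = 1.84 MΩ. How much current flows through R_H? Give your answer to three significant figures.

Total conductance ΣG = 1/87.1 + 1/38.9 + 1/1.60 + 1/1.84 = 1.206 (units of 1/MΩ).
Current divider: I(R_H) = I_in · G_k/ΣG = 19.8 × (0.5435/1.206) = 19.8 × 0.4508 = 8.925 µA.

I ≈ 8.93 µA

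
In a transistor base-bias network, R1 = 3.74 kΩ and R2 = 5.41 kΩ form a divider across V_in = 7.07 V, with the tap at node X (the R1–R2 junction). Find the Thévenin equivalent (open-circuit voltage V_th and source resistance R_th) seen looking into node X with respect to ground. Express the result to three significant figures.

V_th ≈ 4.18 V, R_th ≈ 2.21 kΩ

Open-circuit (no load on X): V_th = V_in · R2/(R1 + R2) = 7.07 × 5.41/(3.740 + 5.41) = 4.180 V.
Zeroing V_in shorts the top of R1 to ground, so R_th = R1 ‖ R2 = 2.211 kΩ.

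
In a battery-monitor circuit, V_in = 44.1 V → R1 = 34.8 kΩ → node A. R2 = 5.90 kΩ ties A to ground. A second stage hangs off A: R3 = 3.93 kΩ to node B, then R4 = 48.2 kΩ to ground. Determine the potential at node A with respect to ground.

V_A ≈ 5.83 V

Node A sees R2 in parallel with the series input of stage 2, R3 + R4 = 52.13 kΩ.
Effective lower resistance at A: R2 ‖ 52.13 = 5.300 kΩ.
So V_A = 44.1 × 0.1322 = 5.829 V.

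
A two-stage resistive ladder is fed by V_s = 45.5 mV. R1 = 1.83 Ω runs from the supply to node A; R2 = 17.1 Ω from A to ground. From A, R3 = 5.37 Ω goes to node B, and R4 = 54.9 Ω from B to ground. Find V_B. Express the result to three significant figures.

V_B ≈ 36.4 mV

Looking into the second stage from A: R3 + R4 = 60.27 Ω appears in parallel with R2.
Effective lower resistance at A: R2 ‖ 60.27 = 13.32 Ω.
So V_A = 45.5 × 0.8792 = 40.00 mV.
V_B = V_A × 0.9109 = 36.44 mV.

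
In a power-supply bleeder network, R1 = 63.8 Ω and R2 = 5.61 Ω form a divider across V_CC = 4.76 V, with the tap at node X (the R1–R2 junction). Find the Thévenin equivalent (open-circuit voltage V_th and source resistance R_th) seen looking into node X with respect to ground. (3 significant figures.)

Open-circuit (no load on X): V_th = V_CC · R2/(R1 + R2) = 4.76 × 5.61/(63.80 + 5.61) = 0.3847 V.
Zeroing V_CC shorts the top of R1 to ground, so R_th = R1 ‖ R2 = 5.157 Ω.

V_th ≈ 0.385 V, R_th ≈ 5.16 Ω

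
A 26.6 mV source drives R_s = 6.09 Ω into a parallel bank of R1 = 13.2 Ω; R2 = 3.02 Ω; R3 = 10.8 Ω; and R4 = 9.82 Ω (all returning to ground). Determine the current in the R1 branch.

I ≈ 0.432 mA

Parallel bank: R_p = 1/(1/13.2 + 1/3.02 + 1/10.8 + 1/9.82) = 1.663 Ω.
Node voltage V_A = V_supply · R_p/(R_s + R_p) = 26.6 × 0.2145 = 5.706 mV.
I(R1) = V_A / R1 = 5.706/13.2 = 0.4323 mA.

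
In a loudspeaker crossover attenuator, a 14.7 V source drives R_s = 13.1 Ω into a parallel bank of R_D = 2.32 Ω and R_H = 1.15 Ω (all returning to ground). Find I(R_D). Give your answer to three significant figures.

Combine the parallel branches: R_p = (1/2.32 + 1/1.15)⁻¹ = 0.7689 Ω.
Node voltage V_A = V_in · R_p/(R_s + R_p) = 14.7 × 0.05544 = 0.8150 V.
Branch current I = V_A/R_D = 0.8150/2.32 = 0.3513 A.
(Check via current divider: I_total = 1.060 A; share G_k/ΣG = 0.3314 → same result.)

I ≈ 0.351 A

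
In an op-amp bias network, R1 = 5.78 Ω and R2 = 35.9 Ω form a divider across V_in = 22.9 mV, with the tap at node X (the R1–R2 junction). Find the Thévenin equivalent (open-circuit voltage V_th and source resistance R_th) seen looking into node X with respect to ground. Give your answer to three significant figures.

V_th ≈ 19.7 mV, R_th ≈ 4.98 Ω

With X open, the divider is unloaded: V_th = 22.9 × 35.9/41.68 = 19.72 mV.
Zeroing V_in shorts the top of R1 to ground, so R_th = R1 ‖ R2 = 4.978 Ω.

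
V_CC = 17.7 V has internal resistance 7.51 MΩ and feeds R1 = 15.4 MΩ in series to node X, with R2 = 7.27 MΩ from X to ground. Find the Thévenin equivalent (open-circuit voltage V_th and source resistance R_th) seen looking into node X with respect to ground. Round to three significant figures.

R1' = 7.51 + 15.4 = 22.91 MΩ (source resistance + R1).
With X open, the divider is unloaded: V_th = 17.7 × 7.27/30.18 = 4.264 V.
Looking into X with the source shorted: R_th = R1'·R2/(R1'+R2) = 22.91 × 7.27/30.18 = 5.519 MΩ.

V_th ≈ 4.26 V, R_th ≈ 5.52 MΩ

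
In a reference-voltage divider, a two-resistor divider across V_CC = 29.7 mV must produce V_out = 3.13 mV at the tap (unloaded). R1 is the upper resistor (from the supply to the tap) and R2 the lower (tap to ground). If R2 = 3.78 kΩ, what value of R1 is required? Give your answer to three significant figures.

The divider ratio is R2/(R1+R2) = 3.13/29.7 = 0.1054.
R1 = R2·(1/k − 1) = 3.78 × 8.489 = 32.09 kΩ.

R1 ≈ 32.1 kΩ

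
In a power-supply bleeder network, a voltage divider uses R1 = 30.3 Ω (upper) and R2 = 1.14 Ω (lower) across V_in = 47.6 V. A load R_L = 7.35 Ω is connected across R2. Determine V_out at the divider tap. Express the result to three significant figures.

V_out ≈ 1.50 V

R2 ‖ R_L = (1.14 × 7.35)/(1.14 + 7.35) = 0.9869 Ω.
Now apply the divider: V_out = 47.6 × 0.03154 = 1.502 V.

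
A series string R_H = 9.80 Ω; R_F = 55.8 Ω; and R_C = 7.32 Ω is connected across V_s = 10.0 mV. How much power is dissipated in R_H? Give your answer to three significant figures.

ΣR = 72.92 Ω → I = 10.0/72.92 = 0.1371 mA.
P(R_H) = I²·R_H = (0.1371)² × 9.80 = 0.1843 µW.

P ≈ 0.184 µW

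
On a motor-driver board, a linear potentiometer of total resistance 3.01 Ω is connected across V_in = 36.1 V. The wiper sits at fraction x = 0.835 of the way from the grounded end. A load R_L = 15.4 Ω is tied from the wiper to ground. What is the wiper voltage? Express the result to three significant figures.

V_out ≈ 29.4 V

Split the track: R_lower = x·R_p = 2.513 Ω, R_upper = (1−x)·R_p = 0.4967 Ω.
R_L loads the lower segment: effective lower R = 2.161 Ω.
Loaded-divider output: V_out = 36.1 × 0.8131 = 29.35 V.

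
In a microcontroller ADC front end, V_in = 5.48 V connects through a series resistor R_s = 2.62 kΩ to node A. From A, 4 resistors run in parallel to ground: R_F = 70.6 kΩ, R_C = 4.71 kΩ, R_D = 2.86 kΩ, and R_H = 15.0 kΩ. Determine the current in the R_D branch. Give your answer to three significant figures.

I ≈ 0.714 mA

Equivalent of the parallel group: R_p = 1.556 kΩ.
Node voltage V_A = V_in · R_p/(R_s + R_p) = 5.48 × 0.3726 = 2.042 V.
I(R_D) = V_A / R_D = 2.042/2.86 = 0.7139 mA.
(Check via current divider: I_total = 1.312 mA; share G_k/ΣG = 0.5440 → same result.)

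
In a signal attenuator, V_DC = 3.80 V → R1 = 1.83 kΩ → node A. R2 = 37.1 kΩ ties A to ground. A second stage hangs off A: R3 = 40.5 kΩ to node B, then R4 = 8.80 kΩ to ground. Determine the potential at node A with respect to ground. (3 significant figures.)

Node A sees R2 in parallel with the series input of stage 2, R3 + R4 = 49.30 kΩ.
R2 ‖ (R3+R4) = 21.17 kΩ.
First divider: V_A = V_DC · 21.17/(1.83 + 21.17) = 3.498 V.

V_A ≈ 3.50 V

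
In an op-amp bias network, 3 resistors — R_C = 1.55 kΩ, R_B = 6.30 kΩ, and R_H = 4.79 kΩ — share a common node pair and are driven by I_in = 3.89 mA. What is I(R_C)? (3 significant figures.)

Conductances: ΣG = 1/1.55 + 1/6.30 + 1/4.79 = 1.013 (1/kΩ).
R_C takes the fraction G_k/ΣG = 0.6452/1.013 = 0.6371, so I = 3.89 × 0.6371 = 2.478 mA.

I ≈ 2.48 mA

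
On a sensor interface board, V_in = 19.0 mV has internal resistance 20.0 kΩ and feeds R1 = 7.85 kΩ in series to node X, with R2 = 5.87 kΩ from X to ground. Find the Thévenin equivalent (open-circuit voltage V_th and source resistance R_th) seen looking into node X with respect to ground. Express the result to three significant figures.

V_th ≈ 3.31 mV, R_th ≈ 4.85 kΩ

R1' = 20.0 + 7.85 = 27.85 kΩ (source resistance + R1).
Open-circuit (no load on X): V_th = V_in · R2/(R1' + R2) = 19.0 × 5.87/(27.85 + 5.87) = 3.308 mV.
Looking into X with the source shorted: R_th = R1'·R2/(R1'+R2) = 27.85 × 5.87/33.72 = 4.848 kΩ.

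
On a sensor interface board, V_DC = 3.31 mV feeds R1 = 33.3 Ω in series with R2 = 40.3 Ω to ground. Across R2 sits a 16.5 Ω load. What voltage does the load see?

V_out ≈ 0.861 mV

First combine the lower leg with the load: R2 ‖ R_L = 11.71 Ω.
Voltage divider with the loaded lower leg: V_out = 3.31 × 11.71/(33.3 + 11.71) = 3.31 × 0.2601 = 0.8610 mV.
(Unloaded it would be 1.81 mV; the load pulls it down.)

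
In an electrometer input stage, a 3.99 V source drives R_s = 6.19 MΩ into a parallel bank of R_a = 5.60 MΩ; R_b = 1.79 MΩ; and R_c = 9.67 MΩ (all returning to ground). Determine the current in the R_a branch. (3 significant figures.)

Parallel bank: R_p = 1/(1/5.60 + 1/1.79 + 1/9.67) = 1.190 MΩ.
Node voltage V_A = V_in · R_p/(R_s + R_p) = 3.99 × 0.1612 = 0.6432 V.
I(R_a) = V_A / R_a = 0.6432/5.60 = 0.1149 µA.
(Equivalently: I_total = 0.5407 µA, then current-divider fraction G_k/ΣG = 0.2124.)

I ≈ 0.115 µA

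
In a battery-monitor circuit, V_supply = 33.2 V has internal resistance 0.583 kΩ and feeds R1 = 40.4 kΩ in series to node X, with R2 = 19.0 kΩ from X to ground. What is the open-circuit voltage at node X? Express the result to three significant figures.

R1' = 0.583 + 40.4 = 40.98 kΩ (source resistance + R1).
Open-circuit (no load on X): V_th = V_supply · R2/(R1' + R2) = 33.2 × 19.0/(40.98 + 19.0) = 10.52 V.

V_th ≈ 10.5 V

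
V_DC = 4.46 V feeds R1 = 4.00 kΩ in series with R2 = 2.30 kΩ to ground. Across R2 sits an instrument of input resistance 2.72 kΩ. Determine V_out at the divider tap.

R2 ‖ R_L = (2.30 × 2.72)/(2.30 + 2.72) = 1.246 kΩ.
Then V_out = V_DC · R2'/(R1 + R2') = 4.46 × 1.246/5.246 = 1.059 V.
(Unloaded it would be 1.63 V; the load pulls it down.)

V_out ≈ 1.06 V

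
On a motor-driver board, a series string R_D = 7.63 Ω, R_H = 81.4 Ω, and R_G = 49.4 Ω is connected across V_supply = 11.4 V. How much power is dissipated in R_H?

P ≈ 0.552 W

ΣR = 138.4 Ω → I = 11.4/138.4 = 0.08235 A.
P(R_H) = I²·R_H = (0.08235)² × 81.4 = 0.5520 W.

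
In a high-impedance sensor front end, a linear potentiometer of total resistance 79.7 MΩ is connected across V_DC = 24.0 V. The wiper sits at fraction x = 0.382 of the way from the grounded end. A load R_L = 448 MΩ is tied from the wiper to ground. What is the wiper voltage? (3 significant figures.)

The pot divides into 49.25 MΩ above the wiper and 30.45 MΩ below.
R_L loads the lower segment: effective lower R = 28.51 MΩ.
V_out = 24.0 × 28.51/(49.25 + 28.51) = 8.798 V.

V_out ≈ 8.80 V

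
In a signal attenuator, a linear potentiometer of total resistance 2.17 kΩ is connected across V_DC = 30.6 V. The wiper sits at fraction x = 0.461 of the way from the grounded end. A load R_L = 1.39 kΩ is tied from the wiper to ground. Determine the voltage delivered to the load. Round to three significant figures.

V_out ≈ 10.2 V

Lower segment x·R_p = 1.000 kΩ; upper segment (1−x)·R_p = 1.170 kΩ.
R_L loads the lower segment: effective lower R = 0.5817 kΩ.
Then V_out = V_DC · 0.5817/(1.170 + 0.5817) = 10.16 V.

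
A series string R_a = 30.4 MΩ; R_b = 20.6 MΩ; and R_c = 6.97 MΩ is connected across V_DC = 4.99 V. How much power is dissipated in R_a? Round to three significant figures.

P ≈ 0.225 µW

ΣR = 57.97 MΩ → I = 4.99/57.97 = 0.08608 µA.
V(R_a) = I·R = 2.617 V; P = V·I = 2.617 × 0.08608 = 0.2253 µW.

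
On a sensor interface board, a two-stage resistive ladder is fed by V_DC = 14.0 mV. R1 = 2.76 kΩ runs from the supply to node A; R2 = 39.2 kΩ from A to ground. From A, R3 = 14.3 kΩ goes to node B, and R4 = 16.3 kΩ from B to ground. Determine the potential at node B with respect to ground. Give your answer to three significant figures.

V_B ≈ 6.43 mV

The second stage (R3 + R4 = 30.60 kΩ) loads node A in parallel with R2.
Effective lower resistance at A: R2 ‖ 30.60 = 17.19 kΩ.
First divider: V_A = V_DC · 17.19/(2.76 + 17.19) = 12.06 mV.
Stage 2 is unloaded, so V_B = V_A · R4/(R3+R4) = 12.06 × 16.3/30.60 = 6.426 mV.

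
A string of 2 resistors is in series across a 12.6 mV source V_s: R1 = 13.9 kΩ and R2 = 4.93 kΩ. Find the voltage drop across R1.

Series total: ΣR = 13.9 + 4.93 = 18.83 kΩ.
V = V_s · R/ΣR = 12.6 × 0.7382 = 9.301 mV.

V ≈ 9.30 mV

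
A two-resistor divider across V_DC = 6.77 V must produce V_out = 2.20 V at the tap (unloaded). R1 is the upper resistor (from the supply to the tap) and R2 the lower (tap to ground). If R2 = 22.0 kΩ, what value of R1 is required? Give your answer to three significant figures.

Required fraction k = V_out/V_DC = 0.3250.
So R1 = R2 · (V_DC/V_out − 1) = 22.0 × (6.77/2.20 − 1) = 22.0 × 2.077 = 45.70 kΩ.

R1 ≈ 45.7 kΩ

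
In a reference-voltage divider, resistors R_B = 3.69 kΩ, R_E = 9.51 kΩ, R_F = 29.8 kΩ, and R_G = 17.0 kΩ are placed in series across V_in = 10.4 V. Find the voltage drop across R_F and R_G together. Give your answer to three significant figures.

ΣR = 3.69 + 9.51 + 29.8 + 17.0 = 60.00 kΩ.
R_{R_F..R_G} = 29.8 + 17.0 = 46.80 kΩ.
Voltage divider: V = V_in · (46.80 / 60.00) = 10.4 × 0.7800 = 8.112 V.

V ≈ 8.11 V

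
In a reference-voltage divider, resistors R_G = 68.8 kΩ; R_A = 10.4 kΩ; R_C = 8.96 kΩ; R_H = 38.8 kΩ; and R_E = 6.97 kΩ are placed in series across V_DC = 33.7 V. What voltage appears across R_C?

Total series resistance ΣR = 68.8 + 10.4 + 8.96 + 38.8 + 6.97 = 133.9 kΩ.
V = V_DC · R/ΣR = 33.7 × 0.06690 = 2.255 V.

V ≈ 2.25 V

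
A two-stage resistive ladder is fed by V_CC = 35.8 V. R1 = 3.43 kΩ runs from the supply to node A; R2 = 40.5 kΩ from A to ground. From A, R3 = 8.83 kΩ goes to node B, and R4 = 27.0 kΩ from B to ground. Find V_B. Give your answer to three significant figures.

Node A sees R2 in parallel with the series input of stage 2, R3 + R4 = 35.83 kΩ.
Effective lower resistance at A: R2 ‖ 35.83 = 19.01 kΩ.
So V_A = 35.8 × 0.8472 = 30.33 V.
Then the unloaded second divider: V_B = V_A × R4/(R3+R4) = 30.33 × 0.7536 = 22.85 V.

V_B ≈ 22.9 V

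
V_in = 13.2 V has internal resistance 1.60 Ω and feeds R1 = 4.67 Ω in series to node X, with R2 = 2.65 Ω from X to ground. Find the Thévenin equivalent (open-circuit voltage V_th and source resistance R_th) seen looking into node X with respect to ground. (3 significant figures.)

V_th ≈ 3.92 V, R_th ≈ 1.86 Ω

R1' = 1.60 + 4.67 = 6.270 Ω (source resistance + R1).
Open-circuit (no load on X): V_th = V_in · R2/(R1' + R2) = 13.2 × 2.65/(6.270 + 2.65) = 3.922 V.
Looking into X with the source shorted: R_th = R1'·R2/(R1'+R2) = 6.270 × 2.65/8.920 = 1.863 Ω.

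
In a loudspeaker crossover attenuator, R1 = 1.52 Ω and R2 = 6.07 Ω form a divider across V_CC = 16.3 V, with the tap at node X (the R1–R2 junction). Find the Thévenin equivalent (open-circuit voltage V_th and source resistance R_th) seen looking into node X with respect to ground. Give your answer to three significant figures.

V_th is the unloaded tap voltage: V_CC · R2/(R1+R2) = 16.3 × 0.7997 = 13.04 V.
Zeroing V_CC shorts the top of R1 to ground, so R_th = R1 ‖ R2 = 1.216 Ω.

V_th ≈ 13.0 V, R_th ≈ 1.22 Ω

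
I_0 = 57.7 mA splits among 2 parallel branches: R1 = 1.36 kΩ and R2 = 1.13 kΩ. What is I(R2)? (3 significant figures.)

With just two branches, the current splits inversely with resistance.
So I = 57.7 × 1.36/2.490 = 31.51 mA.

I ≈ 31.5 mA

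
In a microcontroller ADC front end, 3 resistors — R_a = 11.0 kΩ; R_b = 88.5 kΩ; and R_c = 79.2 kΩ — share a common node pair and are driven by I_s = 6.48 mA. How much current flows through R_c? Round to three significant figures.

ΣG = 1/11.0 + 1/88.5 + 1/79.2 = 0.1148.
R_c takes the fraction G_k/ΣG = 0.01263/0.1148 = 0.1100, so I = 6.48 × 0.1100 = 0.7125 mA.

I ≈ 0.712 mA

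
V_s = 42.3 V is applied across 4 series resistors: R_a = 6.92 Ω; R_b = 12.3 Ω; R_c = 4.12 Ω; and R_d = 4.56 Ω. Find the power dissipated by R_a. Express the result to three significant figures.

P ≈ 15.9 W

The common current is I = 42.3/27.90 = 1.516 A.
P = I²R = 2.299 × 6.92 = 15.91 W.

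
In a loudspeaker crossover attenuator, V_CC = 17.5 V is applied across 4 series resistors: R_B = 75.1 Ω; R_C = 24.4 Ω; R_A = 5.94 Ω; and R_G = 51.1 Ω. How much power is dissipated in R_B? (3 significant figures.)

P ≈ 0.939 W

Series current I = V_CC/ΣR = 17.5/156.5 = 0.1118 A.
V(R_B) = I·R = 8.396 V; P = V·I = 8.396 × 0.1118 = 0.9386 W.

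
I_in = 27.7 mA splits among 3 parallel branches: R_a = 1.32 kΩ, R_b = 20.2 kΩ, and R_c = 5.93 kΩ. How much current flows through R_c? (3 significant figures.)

I ≈ 4.79 mA

Total conductance ΣG = 1/1.32 + 1/20.2 + 1/5.93 = 0.9757 (units of 1/kΩ).
By the current-divider rule, I = I_in · G_k/ΣG = 27.7 × 0.1728 = 4.787 mA.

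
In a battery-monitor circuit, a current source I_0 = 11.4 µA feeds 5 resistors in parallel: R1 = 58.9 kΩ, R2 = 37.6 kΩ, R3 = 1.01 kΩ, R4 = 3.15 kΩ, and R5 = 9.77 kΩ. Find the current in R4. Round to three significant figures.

I ≈ 2.49 µA

Total conductance ΣG = 1/58.9 + 1/37.6 + 1/1.01 + 1/3.15 + 1/9.77 = 1.453 (units of 1/kΩ).
R4 takes the fraction G_k/ΣG = 0.3175/1.453 = 0.2184, so I = 11.4 × 0.2184 = 2.490 µA.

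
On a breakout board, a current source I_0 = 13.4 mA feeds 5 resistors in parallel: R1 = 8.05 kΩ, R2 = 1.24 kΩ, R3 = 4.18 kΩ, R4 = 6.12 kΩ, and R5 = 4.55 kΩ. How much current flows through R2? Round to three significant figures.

Conductances: ΣG = 1/8.05 + 1/1.24 + 1/4.18 + 1/6.12 + 1/4.55 = 1.553 (1/kΩ).
By the current-divider rule, I = I_0 · G_k/ΣG = 13.4 × 0.5193 = 6.958 mA.

I ≈ 6.96 mA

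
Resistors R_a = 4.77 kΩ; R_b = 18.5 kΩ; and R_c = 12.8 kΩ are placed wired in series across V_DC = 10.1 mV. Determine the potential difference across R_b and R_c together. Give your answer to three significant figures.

Total series resistance ΣR = 4.77 + 18.5 + 12.8 = 36.07 kΩ.
R_{R_b..R_c} = 18.5 + 12.8 = 31.30 kΩ.
V = V_DC · R/ΣR = 10.1 × 0.8678 = 8.764 mV.

V ≈ 8.76 mV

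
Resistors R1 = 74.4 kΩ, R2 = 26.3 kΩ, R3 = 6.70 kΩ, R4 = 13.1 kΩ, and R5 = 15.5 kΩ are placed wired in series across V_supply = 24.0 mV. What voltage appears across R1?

V ≈ 13.1 mV

Series total: ΣR = 74.4 + 26.3 + 6.70 + 13.1 + 15.5 = 136.0 kΩ.
V = V_supply · R/ΣR = 24.0 × 0.5471 = 13.13 mV.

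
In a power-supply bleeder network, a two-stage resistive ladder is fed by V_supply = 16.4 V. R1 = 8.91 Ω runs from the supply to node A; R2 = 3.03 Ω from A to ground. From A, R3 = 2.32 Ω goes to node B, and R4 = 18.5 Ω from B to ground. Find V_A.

Node A sees R2 in parallel with the series input of stage 2, R3 + R4 = 20.82 Ω.
R2 ‖ (R3+R4) = 2.645 Ω.
V_A = 16.4 × 2.645/(8.91 + 2.645) = 3.754 V.

V_A ≈ 3.75 V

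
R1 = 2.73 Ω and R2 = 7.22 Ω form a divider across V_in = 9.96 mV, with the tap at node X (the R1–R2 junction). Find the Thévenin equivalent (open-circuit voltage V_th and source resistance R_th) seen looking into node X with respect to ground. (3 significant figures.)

V_th is the unloaded tap voltage: V_in · R2/(R1+R2) = 9.96 × 0.7256 = 7.227 mV.
Looking into X with the source shorted: R_th = R1·R2/(R1+R2) = 2.730 × 7.22/9.950 = 1.981 Ω.

V_th ≈ 7.23 mV, R_th ≈ 1.98 Ω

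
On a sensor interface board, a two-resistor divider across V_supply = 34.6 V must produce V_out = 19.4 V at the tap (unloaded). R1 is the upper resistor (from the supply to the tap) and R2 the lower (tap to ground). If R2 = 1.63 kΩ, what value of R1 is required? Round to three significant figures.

R1 ≈ 1.28 kΩ

V_out/V_supply = R2/(R1+R2) = 0.5607.
R1 = R2·(1/k − 1) = 1.63 × 0.7835 = 1.277 kΩ.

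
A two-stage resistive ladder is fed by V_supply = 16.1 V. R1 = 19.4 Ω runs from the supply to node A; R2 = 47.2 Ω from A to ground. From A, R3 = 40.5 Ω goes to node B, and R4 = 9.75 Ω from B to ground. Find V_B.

Node A sees R2 in parallel with the series input of stage 2, R3 + R4 = 50.25 Ω.
Effective lower resistance at A: R2 ‖ 50.25 = 24.34 Ω.
First divider: V_A = V_supply · 24.34/(19.4 + 24.34) = 8.959 V.
V_B = V_A × 0.1940 = 1.738 V.

V_B ≈ 1.74 V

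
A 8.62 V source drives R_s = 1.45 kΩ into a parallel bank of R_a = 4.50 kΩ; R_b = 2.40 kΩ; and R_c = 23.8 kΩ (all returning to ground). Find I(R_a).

I ≈ 0.964 mA

Combine the parallel branches: R_p = (1/4.50 + 1/2.40 + 1/23.8)⁻¹ = 1.469 kΩ.
Node voltage V_A = V_CC · R_p/(R_s + R_p) = 8.62 × 0.5032 = 4.338 V.
Branch current I = V_A/R_a = 4.338/4.50 = 0.9639 mA.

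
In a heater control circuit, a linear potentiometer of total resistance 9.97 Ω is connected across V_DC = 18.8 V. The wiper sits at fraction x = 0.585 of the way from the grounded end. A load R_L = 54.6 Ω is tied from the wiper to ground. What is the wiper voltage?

The pot divides into 4.138 Ω above the wiper and 5.832 Ω below.
(x·R_p) ‖ R_L = 5.270 Ω.
Loaded-divider output: V_out = 18.8 × 0.5602 = 10.53 V.

V_out ≈ 10.5 V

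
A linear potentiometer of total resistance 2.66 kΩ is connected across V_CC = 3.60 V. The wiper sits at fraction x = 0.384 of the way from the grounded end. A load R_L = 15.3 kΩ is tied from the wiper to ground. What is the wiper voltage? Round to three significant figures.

V_out ≈ 1.33 V

Lower segment x·R_p = 1.021 kΩ; upper segment (1−x)·R_p = 1.639 kΩ.
Lower segment in parallel with the load: 1.021 ‖ 15.3 = 0.9575 kΩ.
V_out = 3.60 × 0.9575/(1.639 + 0.9575) = 1.328 V.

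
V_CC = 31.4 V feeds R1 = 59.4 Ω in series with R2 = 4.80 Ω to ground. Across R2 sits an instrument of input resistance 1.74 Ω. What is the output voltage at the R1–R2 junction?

V_out ≈ 0.661 V

First combine the lower leg with the load: R2 ‖ R_L = 1.277 Ω.
Voltage divider with the loaded lower leg: V_out = 31.4 × 1.277/(59.4 + 1.277) = 31.4 × 0.02105 = 0.6609 V.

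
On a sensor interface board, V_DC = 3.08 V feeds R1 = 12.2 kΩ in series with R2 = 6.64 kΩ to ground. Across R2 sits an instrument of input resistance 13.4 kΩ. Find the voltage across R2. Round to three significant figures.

The load sits in parallel with R2, giving an effective lower resistance R2' = R2·R_L/(R2+R_L) = 4.440 kΩ.
Voltage divider with the loaded lower leg: V_out = 3.08 × 4.440/(12.2 + 4.440) = 3.08 × 0.2668 = 0.8218 V.

V_out ≈ 0.822 V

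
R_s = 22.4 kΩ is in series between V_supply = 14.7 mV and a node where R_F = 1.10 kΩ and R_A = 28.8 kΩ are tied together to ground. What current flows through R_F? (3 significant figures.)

I ≈ 0.604 µA

Parallel bank: R_p = 1/(1/1.10 + 1/28.8) = 1.060 kΩ.
V_A = 14.7 × 1.060/23.46 = 0.6639 mV.
I(R_F) = V_A / R_F = 0.6639/1.10 = 0.6036 µA.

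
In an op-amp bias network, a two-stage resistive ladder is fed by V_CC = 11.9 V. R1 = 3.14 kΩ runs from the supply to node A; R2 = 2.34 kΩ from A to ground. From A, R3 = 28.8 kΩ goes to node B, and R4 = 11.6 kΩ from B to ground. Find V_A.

V_A ≈ 4.92 V

Looking into the second stage from A: R3 + R4 = 40.40 kΩ appears in parallel with R2.
R2 ‖ (R3+R4) = 2.212 kΩ.
So V_A = 11.9 × 0.4133 = 4.918 V.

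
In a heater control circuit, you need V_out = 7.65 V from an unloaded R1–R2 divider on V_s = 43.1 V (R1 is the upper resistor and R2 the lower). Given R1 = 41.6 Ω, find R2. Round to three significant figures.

R2 ≈ 8.98 Ω

The divider ratio is R2/(R1+R2) = 7.65/43.1 = 0.1775.
Rearranging, R2 = R1·k/(1−k) = 41.6 × 0.2158 = 8.977 Ω.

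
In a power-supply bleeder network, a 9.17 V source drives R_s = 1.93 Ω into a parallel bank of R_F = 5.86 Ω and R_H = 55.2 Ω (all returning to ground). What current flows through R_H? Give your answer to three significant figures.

Combine the parallel branches: R_p = (1/5.86 + 1/55.2)⁻¹ = 5.298 Ω.
V_A = 9.17 × 5.298/7.228 = 6.721 V.
Branch current I = V_A/R_H = 6.721/55.2 = 0.1218 A.
(Check via current divider: I_total = 1.269 A; share G_k/ΣG = 0.09597 → same result.)

I ≈ 0.122 A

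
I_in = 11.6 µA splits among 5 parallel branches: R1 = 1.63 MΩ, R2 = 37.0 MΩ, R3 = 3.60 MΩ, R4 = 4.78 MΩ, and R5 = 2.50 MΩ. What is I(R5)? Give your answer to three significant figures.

I ≈ 3.04 µA

Total conductance ΣG = 1/1.63 + 1/37.0 + 1/3.60 + 1/4.78 + 1/2.50 = 1.528 (units of 1/MΩ).
Current divider: I(R5) = I_in · G_k/ΣG = 11.6 × (0.4000/1.528) = 11.6 × 0.2619 = 3.038 µA.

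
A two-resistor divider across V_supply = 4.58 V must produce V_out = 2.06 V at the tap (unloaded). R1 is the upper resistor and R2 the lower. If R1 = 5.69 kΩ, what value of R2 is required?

R2 ≈ 4.65 kΩ

V_out/V_supply = R2/(R1+R2) = 0.4498.
So R2 = R1 · V_out/(V_supply − V_out) = 5.69 × 2.06/(4.58 − 2.06) = 5.69 × 0.8175 = 4.651 kΩ.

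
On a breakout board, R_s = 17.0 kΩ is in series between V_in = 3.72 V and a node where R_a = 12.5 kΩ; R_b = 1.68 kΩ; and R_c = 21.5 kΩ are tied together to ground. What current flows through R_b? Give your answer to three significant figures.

Combine the parallel branches: R_p = (1/12.5 + 1/1.68 + 1/21.5)⁻¹ = 1.386 kΩ.
V_A by voltage divider: V_A = 3.72 × 1.386/(17.0 + 1.386) = 0.2803 V.
I(R_b) = V_A / R_b = 0.2803/1.68 = 0.1669 mA.

I ≈ 0.167 mA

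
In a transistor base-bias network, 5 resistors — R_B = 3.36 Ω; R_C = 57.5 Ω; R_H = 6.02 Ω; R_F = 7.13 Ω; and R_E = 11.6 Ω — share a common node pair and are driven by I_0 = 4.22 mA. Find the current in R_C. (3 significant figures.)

Conductances: ΣG = 1/3.36 + 1/57.5 + 1/6.02 + 1/7.13 + 1/11.6 = 0.7076 (1/Ω).
Current divider: I(R_C) = I_0 · G_k/ΣG = 4.22 × (0.01739/0.7076) = 4.22 × 0.02458 = 0.1037 mA.

I ≈ 0.104 mA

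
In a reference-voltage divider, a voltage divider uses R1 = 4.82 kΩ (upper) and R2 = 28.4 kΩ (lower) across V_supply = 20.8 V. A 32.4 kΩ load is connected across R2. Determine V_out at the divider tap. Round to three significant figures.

The load sits in parallel with R2, giving an effective lower resistance R2' = R2·R_L/(R2+R_L) = 15.13 kΩ.
Now apply the divider: V_out = 20.8 × 0.7584 = 15.78 V.

V_out ≈ 15.8 V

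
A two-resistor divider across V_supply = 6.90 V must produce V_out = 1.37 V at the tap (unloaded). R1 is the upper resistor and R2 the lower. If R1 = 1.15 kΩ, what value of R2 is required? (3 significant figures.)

The divider ratio is R2/(R1+R2) = 1.37/6.90 = 0.1986.
So R2 = R1 · V_out/(V_supply − V_out) = 1.15 × 1.37/(6.90 − 1.37) = 1.15 × 0.2477 = 0.2849 kΩ.

R2 ≈ 0.285 kΩ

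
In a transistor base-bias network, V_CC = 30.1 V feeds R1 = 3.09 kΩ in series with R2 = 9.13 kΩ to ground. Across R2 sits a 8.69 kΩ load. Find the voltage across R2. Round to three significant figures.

First combine the lower leg with the load: R2 ‖ R_L = 4.452 kΩ.
Then V_out = V_CC · R2'/(R1 + R2') = 30.1 × 4.452/7.542 = 17.77 V.
(Unloaded it would be 22.5 V; the load pulls it down.)

V_out ≈ 17.8 V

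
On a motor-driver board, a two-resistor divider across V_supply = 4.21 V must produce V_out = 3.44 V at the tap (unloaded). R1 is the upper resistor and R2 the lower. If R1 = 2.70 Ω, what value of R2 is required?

R2 ≈ 12.1 Ω

Required fraction k = V_out/V_supply = 0.8171.
So R2 = R1 · V_out/(V_supply − V_out) = 2.70 × 3.44/(4.21 − 3.44) = 2.70 × 4.468 = 12.06 Ω.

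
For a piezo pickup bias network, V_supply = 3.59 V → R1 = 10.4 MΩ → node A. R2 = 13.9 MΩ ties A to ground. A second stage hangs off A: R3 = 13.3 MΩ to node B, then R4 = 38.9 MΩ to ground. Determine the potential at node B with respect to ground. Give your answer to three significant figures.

V_B ≈ 1.37 V

Node A sees R2 in parallel with the series input of stage 2, R3 + R4 = 52.20 MΩ.
R2 ‖ (R3+R4) = 10.98 MΩ.
First divider: V_A = V_supply · 10.98/(10.4 + 10.98) = 1.843 V.
Stage 2 is unloaded, so V_B = V_A · R4/(R3+R4) = 1.843 × 38.9/52.20 = 1.374 V.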